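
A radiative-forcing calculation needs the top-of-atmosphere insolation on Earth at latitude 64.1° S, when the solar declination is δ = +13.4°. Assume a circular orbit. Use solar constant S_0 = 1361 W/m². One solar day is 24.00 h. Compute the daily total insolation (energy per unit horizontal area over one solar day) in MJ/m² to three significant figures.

cos h₀ = −tan(-64.1°) tan(+13.400°) = 0.4906, h₀ = 1.0580 rad.
Bracket: h₀ sin ϕ sin δ + cos ϕ cos δ sin h₀ = 1.0580×-0.89956×0.23175 + 0.43680×0.97278×0.87137 = -0.220564 + 0.370254 = 0.149690.
Q̄ = (S_0/π) × [bracket] = (1361/π) × 0.149690 = 64.849 W/m².
Daily total = Q̄ × 24.00 h × 3600 s/h = 64.849 × 24.00 × 3600 / 10⁶ = 5.603 MJ/m².

5.60 MJ/m²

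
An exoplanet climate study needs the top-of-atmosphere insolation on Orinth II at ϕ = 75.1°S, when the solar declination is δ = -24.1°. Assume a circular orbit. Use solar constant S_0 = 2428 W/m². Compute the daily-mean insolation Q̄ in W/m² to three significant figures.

cos h₀ = −tan(-75.1°) tan(-24.100°) = -1.6812 ≤ −1 ⇒ polar day, h₀ = π.
Bracket: h₀ sin ϕ sin δ + cos ϕ cos δ sin h₀ = 3.1416×-0.96638×-0.40833 + 0.25713×0.91283×0.00000 = 1.239681 + 0.000000 = 1.239681.
Q̄ = (S_0/π) × [bracket] = (2428/π) × 1.239681 = 958.1 W/m².

Q̄ ≈ 958 W/m²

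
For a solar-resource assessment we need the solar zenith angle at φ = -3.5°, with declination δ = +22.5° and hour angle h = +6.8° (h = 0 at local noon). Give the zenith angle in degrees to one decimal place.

θ_z = 26.8°

cos θ_z = sin φ sin δ + cos φ cos δ cos h = -0.023362 + 0.915669 = 0.892307.
θ_z = arccos(0.892307) = 26.8°.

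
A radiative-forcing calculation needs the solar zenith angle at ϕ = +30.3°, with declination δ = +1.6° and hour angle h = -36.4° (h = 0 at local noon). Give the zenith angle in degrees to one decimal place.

θ_z = 44.9°

cos θ_z = sin ϕ sin δ + cos ϕ cos δ cos h = 0.014087 + 0.694671 = 0.708758.
θ_z = arccos(0.708758) = 44.9°.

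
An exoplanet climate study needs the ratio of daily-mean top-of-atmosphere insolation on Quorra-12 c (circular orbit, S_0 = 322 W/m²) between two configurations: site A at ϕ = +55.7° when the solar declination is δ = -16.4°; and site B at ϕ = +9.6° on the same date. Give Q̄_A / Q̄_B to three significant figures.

Q̄_A / Q̄_B ≈ 0.258

— Configuration A (ϕ=+55.7°):
cos h₀ = −tan(+55.7°) tan(-16.400°) = 0.4315, h₀ = 1.1247 rad.
Bracket: h₀ sin ϕ sin δ + cos ϕ cos δ sin h₀ = 1.1247×0.82610×-0.28234 + 0.56353×0.95931×0.90214 = -0.262326 + 0.487697 = 0.225371.
Q̄ = (S_0/π) × [bracket] = (322/π) × 0.225371 = 23.100 W/m².
— Configuration B (ϕ=+9.6°):
cos h₀ = −tan(+9.6°) tan(-16.400°) = 0.0498, h₀ = 1.5210 rad.
Bracket: h₀ sin ϕ sin δ + cos ϕ cos δ sin h₀ = 1.5210×0.16677×-0.28234 + 0.98600×0.95931×0.99876 = -0.071618 + 0.944707 = 0.873089.
Q̄ = (S_0/π) × [bracket] = (322/π) × 0.873089 = 89.488 W/m².
Ratio Q̄_A / Q̄_B = 23.100 / 89.488 = 0.2581.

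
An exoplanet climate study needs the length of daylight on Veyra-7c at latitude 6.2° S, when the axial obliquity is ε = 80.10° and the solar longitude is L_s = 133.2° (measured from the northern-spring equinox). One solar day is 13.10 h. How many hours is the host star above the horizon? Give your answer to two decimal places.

Solar declination: sin δ = sin ε · sin L_s = sin 80.10° × sin 133.2° = 0.71811, so δ = +45.899°.
cos h₀ = −tan ϕ · tan δ = −tan(-6.2°) × tan(+45.899°) = 0.1121, so h₀ = 1.4585 rad = 83.56°.
Daylight = 2h₀/(2π) × 13.10 h = (1.4585/π) × 13.10 = 6.08 h.

6.08 h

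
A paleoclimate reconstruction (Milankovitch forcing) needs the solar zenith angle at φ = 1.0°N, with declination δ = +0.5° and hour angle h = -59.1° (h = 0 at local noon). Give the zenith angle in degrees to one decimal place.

cos θ_z = sin φ sin δ + cos φ cos δ cos h = 0.000152 + 0.513443 = 0.513595.
θ_z = arccos(0.513595) = 59.1°.

θ_z = 59.1°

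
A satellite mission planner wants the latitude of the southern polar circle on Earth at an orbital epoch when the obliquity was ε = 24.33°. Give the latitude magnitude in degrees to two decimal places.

The polar circle is the lowest latitude that experiences at least one full rotation of continuous darkness at the northern-summer solstice; it lies at |φ| = 90° − ε = 90° − 24.33° = 65.67°.

65.67°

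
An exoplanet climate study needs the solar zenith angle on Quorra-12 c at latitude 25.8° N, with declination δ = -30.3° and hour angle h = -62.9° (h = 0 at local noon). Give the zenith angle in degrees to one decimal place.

θ_z = 82.3°

cos θ_z = sin φ sin δ + cos φ cos δ cos h = -0.219586 + 0.354109 = 0.134523.
θ_z = arccos(0.134523) = 82.3°.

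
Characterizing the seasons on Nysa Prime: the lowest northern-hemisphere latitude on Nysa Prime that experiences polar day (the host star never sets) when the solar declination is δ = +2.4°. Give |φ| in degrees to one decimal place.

Polar day requires cos H₀ = −tan φ tan δ ≤ −1, i.e. tan φ tan δ ≥ 1.
The boundary is |tan φ| · |tan δ| = 1, so |φ| = 90° − |δ| = 90° − 2.4° = 87.6° in the northern hemisphere.

|φ| = 87.6°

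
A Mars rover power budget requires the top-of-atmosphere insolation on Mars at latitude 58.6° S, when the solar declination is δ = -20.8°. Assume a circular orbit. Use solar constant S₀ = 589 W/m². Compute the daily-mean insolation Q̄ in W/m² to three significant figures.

cos H₀ = −tan(-58.6°) tan(-20.800°) = -0.6223, H₀ = 2.2425 rad.
Bracket: H₀ sin φ sin δ + cos φ cos δ sin H₀ = 2.2425×-0.85355×-0.35511 + 0.52101×0.93483×0.78276 = 0.679711 + 0.381248 = 1.060959.
Q̄ = (S₀/π) × [bracket] = (589/π) × 1.060959 = 198.9 W/m².

Q̄ ≈ 199 W/m²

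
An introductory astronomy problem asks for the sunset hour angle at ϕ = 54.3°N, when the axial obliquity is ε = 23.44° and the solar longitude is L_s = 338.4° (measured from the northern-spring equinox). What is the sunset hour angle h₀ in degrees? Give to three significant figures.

Solar declination: sin δ = sin ε · sin L_s = sin 23.44° × sin 338.4° = -0.14644, so δ = -8.420°.
cos h₀ = −tan ϕ · tan δ = −tan(+54.3°) × tan(-8.420°) = 0.2060, so h₀ = 1.3633 rad = 78.11°.

h₀ = 78.1°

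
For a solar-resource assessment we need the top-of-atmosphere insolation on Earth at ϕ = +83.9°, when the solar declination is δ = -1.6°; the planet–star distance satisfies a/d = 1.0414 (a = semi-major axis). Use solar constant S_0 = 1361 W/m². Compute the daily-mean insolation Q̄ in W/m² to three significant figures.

Q̄ ≈ 31.1 W/m²

cos h₀ = −tan(+83.9°) tan(-1.600°) = 0.2614, h₀ = 1.3064 rad.
Bracket: h₀ sin ϕ sin δ + cos ϕ cos δ sin h₀ = 1.3064×0.99434×-0.02792 + 0.10626×0.99961×0.96524 = -0.036268 + 0.102526 = 0.066258.
Inverse-square distance factor (a/d)² = 1.0414² = 1.084514.
Q̄ = (S_0/π) × 1.084514 × [bracket] = (1361/π) × 1.084514 × 0.066258 = 31.13 W/m².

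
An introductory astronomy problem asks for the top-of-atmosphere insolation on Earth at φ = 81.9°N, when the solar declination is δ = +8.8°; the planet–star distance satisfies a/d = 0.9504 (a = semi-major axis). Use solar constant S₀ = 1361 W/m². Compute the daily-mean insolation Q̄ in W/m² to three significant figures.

Q̄ ≈ 186 W/m²

cos H₀ = −tan(+81.9°) tan(+8.800°) = -1.0877 ≤ −1 ⇒ polar day, H₀ = π.
Bracket: H₀ sin φ sin δ + cos φ cos δ sin H₀ = 3.1416×0.99002×0.15299 + 0.14090×0.98823×0.00000 = 0.475837 + 0.000000 = 0.475837.
Inverse-square distance factor (a/d)² = 0.9504² = 0.903260.
Q̄ = (S₀/π) × 0.903260 × [bracket] = (1361/π) × 0.903260 × 0.475837 = 186.2 W/m².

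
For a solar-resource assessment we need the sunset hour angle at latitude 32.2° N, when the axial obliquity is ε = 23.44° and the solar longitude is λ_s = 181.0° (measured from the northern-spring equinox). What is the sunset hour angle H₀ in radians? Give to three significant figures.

H₀ = 1.57 rad

Solar declination: sin δ = sin ε · sin λ_s = sin 23.44° × sin 181.0° = -0.00694, so δ = -0.398°.
cos H₀ = −tan φ · tan δ = −tan(+32.2°) × tan(-0.398°) = 0.0044, so H₀ = 1.5664 rad = 89.75°.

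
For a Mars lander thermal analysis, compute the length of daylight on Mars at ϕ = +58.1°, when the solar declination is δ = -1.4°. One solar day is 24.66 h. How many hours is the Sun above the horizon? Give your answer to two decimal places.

12.02 h

cos h₀ = −tan ϕ · tan δ = −tan(+58.1°) × tan(-1.400°) = 0.0393, so h₀ = 1.5315 rad = 87.75°.
Daylight = 2h₀/(2π) × 24.66 h = (1.5315/π) × 24.66 = 12.02 h.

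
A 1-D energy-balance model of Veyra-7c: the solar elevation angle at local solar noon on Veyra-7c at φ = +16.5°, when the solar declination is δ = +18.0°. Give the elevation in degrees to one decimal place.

88.5°

At local noon the hour angle is zero, so the zenith angle equals |φ − δ| = |+16.5° − (+18.000°)| = 1.500°.
Elevation = 90° − 1.500° = 88.5°.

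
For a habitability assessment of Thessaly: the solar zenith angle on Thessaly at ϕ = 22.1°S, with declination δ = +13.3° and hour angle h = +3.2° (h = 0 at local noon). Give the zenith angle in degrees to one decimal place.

cos θ_z = sin ϕ sin δ + cos ϕ cos δ cos h = -0.086550 + 0.900272 = 0.813722.
θ_z = arccos(0.813722) = 35.5°.

θ_z = 35.5°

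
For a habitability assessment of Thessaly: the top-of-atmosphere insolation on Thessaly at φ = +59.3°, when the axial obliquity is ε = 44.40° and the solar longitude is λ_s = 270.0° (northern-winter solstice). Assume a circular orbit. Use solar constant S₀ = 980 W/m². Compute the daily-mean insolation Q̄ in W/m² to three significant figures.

Q̄ ≈ 0.00 W/m²

Solar declination: sin δ = sin ε · sin λ_s = sin 44.40° × sin 270.0° = -0.69966, so δ = -44.400°.
cos H₀ = −tan(+59.3°) tan(-44.400°) = 1.6493 ≥ 1 ⇒ polar night, H₀ = 0 and Q̄ = 0.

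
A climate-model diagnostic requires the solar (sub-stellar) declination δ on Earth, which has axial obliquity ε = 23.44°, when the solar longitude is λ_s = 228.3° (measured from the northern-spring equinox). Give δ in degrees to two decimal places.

sin δ = sin ε · sin λ_s = sin 23.44° × sin 228.3° = -0.297004.
δ = arcsin(-0.297004) = -17.28°.

δ = -17.28°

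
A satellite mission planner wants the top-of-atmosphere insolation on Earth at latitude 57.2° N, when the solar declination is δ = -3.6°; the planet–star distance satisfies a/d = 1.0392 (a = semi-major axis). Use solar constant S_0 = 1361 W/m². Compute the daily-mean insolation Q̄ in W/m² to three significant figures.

cos h₀ = −tan(+57.2°) tan(-3.600°) = 0.0976, h₀ = 1.4730 rad.
Bracket: h₀ sin ϕ sin δ + cos ϕ cos δ sin h₀ = 1.4730×0.84057×-0.06279 + 0.54171×0.99803×0.99522 = -0.077744 + 0.538059 = 0.460315.
Inverse-square distance factor (a/d)² = 1.0392² = 1.079937.
Q̄ = (S_0/π) × 1.079937 × [bracket] = (1361/π) × 1.079937 × 0.460315 = 215.4 W/m².

Q̄ ≈ 215 W/m²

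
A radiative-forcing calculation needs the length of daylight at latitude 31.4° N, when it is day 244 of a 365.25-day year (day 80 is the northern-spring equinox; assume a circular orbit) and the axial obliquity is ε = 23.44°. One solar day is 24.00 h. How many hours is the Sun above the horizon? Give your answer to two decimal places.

Solar longitude: λ_s = 360° × (244 − 80)/365.25 = 161.643°.
sin δ = sin 23.44° × sin 161.643° = 0.12528, so δ = +7.197°.
cos H₀ = −tan φ · tan δ = −tan(+31.4°) × tan(+7.197°) = -0.0771, so H₀ = 1.6480 rad = 94.42°.
Daylight = 2H₀/(2π) × 24.00 h = (1.6480/π) × 24.00 = 12.59 h.

12.59 h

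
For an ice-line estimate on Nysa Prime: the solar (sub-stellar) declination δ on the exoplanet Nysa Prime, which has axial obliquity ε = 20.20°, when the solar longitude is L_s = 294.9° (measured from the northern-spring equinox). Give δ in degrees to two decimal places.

sin δ = sin ε · sin L_s = sin 20.20° × sin 294.9° = -0.313201.
δ = arcsin(-0.313201) = -18.25°.

δ = -18.25°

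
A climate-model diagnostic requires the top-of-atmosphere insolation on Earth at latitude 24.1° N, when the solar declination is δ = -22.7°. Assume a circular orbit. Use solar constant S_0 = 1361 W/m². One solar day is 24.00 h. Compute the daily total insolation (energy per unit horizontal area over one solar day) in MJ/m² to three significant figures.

cos h₀ = −tan(+24.1°) tan(-22.700°) = 0.1871, h₀ = 1.3826 rad.
Bracket: h₀ sin ϕ sin δ + cos ϕ cos δ sin h₀ = 1.3826×0.40833×-0.38591 + 0.91283×0.92254×0.98234 = -0.217868 + 0.827250 = 0.609382.
Q̄ = (S_0/π) × [bracket] = (1361/π) × 0.609382 = 264.00 W/m².
Daily total = Q̄ × 24.00 h × 3600 s/h = 264.00 × 24.00 × 3600 / 10⁶ = 22.81 MJ/m².

22.8 MJ/m²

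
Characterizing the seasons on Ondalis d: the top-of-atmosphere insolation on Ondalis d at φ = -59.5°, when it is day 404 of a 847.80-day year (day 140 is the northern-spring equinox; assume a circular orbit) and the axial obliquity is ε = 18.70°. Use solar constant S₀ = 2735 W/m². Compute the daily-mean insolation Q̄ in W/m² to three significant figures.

Solar longitude: λ_s = 360° × (404 − 140)/847.80 = 112.102°.
sin δ = sin 18.70° × sin 112.102° = 0.29705, so δ = +17.281°.
cos H₀ = −tan(-59.5°) tan(+17.281°) = 0.5281, H₀ = 1.0144 rad.
Bracket: H₀ sin φ sin δ + cos φ cos δ sin H₀ = 1.0144×-0.86163×0.29705 + 0.50754×0.95486×0.84916 = -0.259633 + 0.411528 = 0.151895.
Q̄ = (S₀/π) × [bracket] = (2735/π) × 0.151895 = 132.2 W/m².

Q̄ ≈ 132 W/m²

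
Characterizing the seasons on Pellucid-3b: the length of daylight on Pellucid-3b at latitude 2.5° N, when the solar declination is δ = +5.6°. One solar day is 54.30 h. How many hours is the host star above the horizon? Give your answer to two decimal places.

27.22 h

cos H₀ = −tan φ · tan δ = −tan(+2.5°) × tan(+5.600°) = -0.0043, so H₀ = 1.5751 rad = 90.25°.
Daylight = 2H₀/(2π) × 54.30 h = (1.5751/π) × 54.30 = 27.22 h.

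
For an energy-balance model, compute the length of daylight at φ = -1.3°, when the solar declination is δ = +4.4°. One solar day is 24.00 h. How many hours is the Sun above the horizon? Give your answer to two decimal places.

cos H₀ = −tan φ · tan δ = −tan(-1.3°) × tan(+4.400°) = 0.0017, so H₀ = 1.5691 rad = 89.90°.
Daylight = 2H₀/(2π) × 24.00 h = (1.5691/π) × 24.00 = 11.99 h.

11.99 h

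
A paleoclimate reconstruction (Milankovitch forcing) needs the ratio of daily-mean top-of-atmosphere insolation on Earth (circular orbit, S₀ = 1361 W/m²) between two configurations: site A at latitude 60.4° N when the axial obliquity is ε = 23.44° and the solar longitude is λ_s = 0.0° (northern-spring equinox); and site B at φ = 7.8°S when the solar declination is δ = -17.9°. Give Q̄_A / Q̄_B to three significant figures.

— Configuration A (φ=+60.4°):
Solar declination: sin δ = sin ε · sin λ_s = sin 23.44° × sin 0.0° = 0.00000, so δ = +0.000°.
cos H₀ = −tan(+60.4°) tan(+0.000°) = -0.0000, H₀ = 1.5708 rad.
Bracket: H₀ sin φ sin δ + cos φ cos δ sin H₀ = 1.5708×0.86949×0.00000 + 0.49394×1.00000×1.00000 = 0.000000 + 0.493940 = 0.493940.
Q̄ = (S₀/π) × [bracket] = (1361/π) × 0.493940 = 213.98 W/m².
— Configuration B (φ=-7.8°):
cos H₀ = −tan(-7.8°) tan(-17.900°) = -0.0442, H₀ = 1.6151 rad.
Bracket: H₀ sin φ sin δ + cos φ cos δ sin H₀ = 1.6151×-0.13572×-0.30736 + 0.99075×0.95159×0.99902 = 0.067374 + 0.941864 = 1.009238.
Q̄ = (S₀/π) × [bracket] = (1361/π) × 1.009238 = 437.22 W/m².
Ratio Q̄_A / Q̄_B = 213.98 / 437.22 = 0.4894.

Q̄_A / Q̄_B ≈ 0.489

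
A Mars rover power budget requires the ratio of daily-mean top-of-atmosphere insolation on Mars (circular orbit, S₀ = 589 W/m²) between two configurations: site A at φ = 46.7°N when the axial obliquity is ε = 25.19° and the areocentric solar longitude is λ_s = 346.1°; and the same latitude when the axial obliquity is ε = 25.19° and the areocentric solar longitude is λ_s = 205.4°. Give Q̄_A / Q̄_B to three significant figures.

— Configuration A (φ=+46.7°):
sin δ = sin 25.19° × sin 346.1° = -0.10225, so δ = -5.869°.
cos H₀ = −tan(+46.7°) tan(-5.869°) = 0.1091, H₀ = 1.4615 rad.
Bracket: H₀ sin φ sin δ + cos φ cos δ sin H₀ = 1.4615×0.72777×-0.10225 + 0.68582×0.99476×0.99403 = -0.108757 + 0.678153 = 0.569396.
Q̄ = (S₀/π) × [bracket] = (589/π) × 0.569396 = 106.75 W/m².
— Configuration B (φ=+46.7°):
sin δ = sin 25.19° × sin 205.4° = -0.18256, so δ = -10.519°.
cos H₀ = −tan(+46.7°) tan(-10.519°) = 0.1970, H₀ = 1.3725 rad.
Bracket: H₀ sin φ sin δ + cos φ cos δ sin H₀ = 1.3725×0.72777×-0.18256 + 0.68582×0.98319×0.98039 = -0.182353 + 0.661069 = 0.478716.
Q̄ = (S₀/π) × [bracket] = (589/π) × 0.478716 = 89.752 W/m².
Ratio Q̄_A / Q̄_B = 106.75 / 89.752 = 1.189.

Q̄_A / Q̄_B ≈ 1.19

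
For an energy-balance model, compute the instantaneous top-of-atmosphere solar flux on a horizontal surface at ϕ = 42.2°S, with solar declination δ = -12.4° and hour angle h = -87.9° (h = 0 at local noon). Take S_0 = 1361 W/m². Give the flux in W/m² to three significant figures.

cos θ_z = sin ϕ sin δ + cos ϕ cos δ cos h = 0.144242 + 0.026513 = 0.170755.
Flux = S_0 · cos θ_z = 1361 × 0.170755 = 232.4 W/m².

232 W/m²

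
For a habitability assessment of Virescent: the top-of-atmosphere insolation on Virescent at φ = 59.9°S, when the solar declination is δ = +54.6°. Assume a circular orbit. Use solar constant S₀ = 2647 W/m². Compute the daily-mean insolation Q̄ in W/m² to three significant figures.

Q̄ ≈ 0.00 W/m²

cos H₀ = −tan(-59.9°) tan(+54.600°) = 2.4274 ≥ 1 ⇒ polar night, H₀ = 0 and Q̄ = 0.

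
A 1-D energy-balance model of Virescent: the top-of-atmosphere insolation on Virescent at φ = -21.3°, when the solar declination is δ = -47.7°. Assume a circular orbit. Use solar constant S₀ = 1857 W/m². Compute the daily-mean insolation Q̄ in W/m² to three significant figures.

cos H₀ = −tan(-21.3°) tan(-47.700°) = -0.4285, H₀ = 2.0136 rad.
Bracket: H₀ sin φ sin δ + cos φ cos δ sin H₀ = 2.0136×-0.36325×-0.73963 + 0.93169×0.67301×0.90355 = 0.540995 + 0.566559 = 1.107554.
Q̄ = (S₀/π) × [bracket] = (1857/π) × 1.107554 = 654.7 W/m².

Q̄ ≈ 655 W/m²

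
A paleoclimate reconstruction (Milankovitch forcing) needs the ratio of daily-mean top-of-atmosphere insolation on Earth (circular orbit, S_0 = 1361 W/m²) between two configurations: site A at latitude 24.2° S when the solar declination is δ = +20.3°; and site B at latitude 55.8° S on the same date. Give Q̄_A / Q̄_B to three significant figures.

— Configuration A (ϕ=-24.2°):
cos h₀ = −tan(-24.2°) tan(+20.300°) = 0.1662, h₀ = 1.4038 rad.
Bracket: h₀ sin ϕ sin δ + cos ϕ cos δ sin h₀ = 1.4038×-0.40992×0.34694 + 0.91212×0.93789×0.98608 = -0.199645 + 0.843560 = 0.643915.
Q̄ = (S_0/π) × [bracket] = (1361/π) × 0.643915 = 278.96 W/m².
— Configuration B (ϕ=-55.8°):
cos h₀ = −tan(-55.8°) tan(+20.300°) = 0.5443, h₀ = 0.9952 rad.
Bracket: h₀ sin ϕ sin δ + cos ϕ cos δ sin h₀ = 0.9952×-0.82708×0.34694 + 0.56208×0.93789×0.83889 = -0.285570 + 0.442237 = 0.156667.
Q̄ = (S_0/π) × [bracket] = (1361/π) × 0.156667 = 67.871 W/m².
Ratio Q̄_A / Q̄_B = 278.96 / 67.871 = 4.110.

Q̄_A / Q̄_B ≈ 4.11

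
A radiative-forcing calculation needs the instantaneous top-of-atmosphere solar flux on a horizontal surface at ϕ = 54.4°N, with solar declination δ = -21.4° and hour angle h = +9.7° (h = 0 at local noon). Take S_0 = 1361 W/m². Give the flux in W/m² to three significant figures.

323 W/m²

cos θ_z = sin ϕ sin δ + cos ϕ cos δ cos h = -0.296682 + 0.534240 = 0.237558.
Flux = S_0 · cos θ_z = 1361 × 0.237558 = 323.3 W/m².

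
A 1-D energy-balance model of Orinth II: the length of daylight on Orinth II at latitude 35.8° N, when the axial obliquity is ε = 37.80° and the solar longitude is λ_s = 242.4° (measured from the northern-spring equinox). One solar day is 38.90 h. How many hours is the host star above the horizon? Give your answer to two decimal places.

Solar declination: sin δ = sin ε · sin λ_s = sin 37.80° × sin 242.4° = -0.54316, so δ = -32.899°.
cos H₀ = −tan φ · tan δ = −tan(+35.8°) × tan(-32.899°) = 0.4666, so H₀ = 1.0854 rad = 62.19°.
Daylight = 2H₀/(2π) × 38.90 h = (1.0854/π) × 38.90 = 13.44 h.

13.44 h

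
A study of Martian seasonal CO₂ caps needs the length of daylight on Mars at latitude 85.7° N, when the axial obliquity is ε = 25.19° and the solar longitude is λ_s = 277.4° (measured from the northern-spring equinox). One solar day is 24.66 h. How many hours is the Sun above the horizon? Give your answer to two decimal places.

Solar declination: sin δ = sin ε · sin λ_s = sin 25.19° × sin 277.4° = -0.42208, so δ = -24.966°.
cos H₀ = −tan φ · tan δ = 6.1920 ≥ 1, so the Sun never rises (polar night) and H₀ = 0.
Daylight = 2H₀/(2π) × 24.66 h = (0.0000/π) × 24.66 = 0.00 h.

0.00 h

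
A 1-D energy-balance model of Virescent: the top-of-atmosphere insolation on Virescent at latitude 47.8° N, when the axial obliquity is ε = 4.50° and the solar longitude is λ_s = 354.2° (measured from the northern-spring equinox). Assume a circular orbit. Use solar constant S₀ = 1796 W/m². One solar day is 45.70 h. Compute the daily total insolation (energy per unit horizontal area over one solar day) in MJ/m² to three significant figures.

62.3 MJ/m²

Solar declination: sin δ = sin ε · sin λ_s = sin 4.50° × sin 354.2° = -0.00793, so δ = -0.454°.
cos H₀ = −tan(+47.8°) tan(-0.454°) = 0.0087, H₀ = 1.5621 rad.
Bracket: H₀ sin φ sin δ + cos φ cos δ sin H₀ = 1.5621×0.74080×-0.00793 + 0.67172×0.99997×0.99996 = -0.009177 + 0.671673 = 0.662496.
Q̄ = (S₀/π) × [bracket] = (1796/π) × 0.662496 = 378.74 W/m².
Daily total = Q̄ × 45.70 h × 3600 s/h = 378.74 × 45.70 × 3600 / 10⁶ = 62.31 MJ/m².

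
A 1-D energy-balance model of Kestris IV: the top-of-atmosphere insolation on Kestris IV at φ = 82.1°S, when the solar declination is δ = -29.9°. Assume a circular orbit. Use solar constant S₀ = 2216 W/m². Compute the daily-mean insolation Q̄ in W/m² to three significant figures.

Q̄ ≈ 1.09e+03 W/m²

cos H₀ = −tan(-82.1°) tan(-29.900°) = -4.1440 ≤ −1 ⇒ polar day, H₀ = π.
Bracket: H₀ sin φ sin δ + cos φ cos δ sin H₀ = 3.1416×-0.99051×-0.49849 + 0.13744×0.86690×0.00000 = 1.551194 + 0.000000 = 1.551194.
Q̄ = (S₀/π) × [bracket] = (2216/π) × 1.551194 = 1094 W/m².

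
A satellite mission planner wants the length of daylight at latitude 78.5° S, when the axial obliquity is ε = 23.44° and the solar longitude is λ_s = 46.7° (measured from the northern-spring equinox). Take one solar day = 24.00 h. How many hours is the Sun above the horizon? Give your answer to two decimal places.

0.00 h

Solar declination: sin δ = sin ε · sin λ_s = sin 23.44° × sin 46.7° = 0.28950, so δ = +16.828°.
cos H₀ = −tan φ · tan δ = 1.4866 ≥ 1, so the Sun never rises (polar night) and H₀ = 0.
Daylight = 2H₀/(2π) × 24.00 h = (0.0000/π) × 24.00 = 0.00 h.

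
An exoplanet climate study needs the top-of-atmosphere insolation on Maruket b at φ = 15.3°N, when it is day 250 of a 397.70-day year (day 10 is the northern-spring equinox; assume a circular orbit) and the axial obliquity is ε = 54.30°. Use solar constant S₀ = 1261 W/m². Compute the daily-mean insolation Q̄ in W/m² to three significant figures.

Q̄ ≈ 259 W/m²

Solar longitude: λ_s = 360° × (250 − 10)/397.70 = 217.249°.
sin δ = sin 54.30° × sin 217.249° = -0.49154, so δ = -29.442°.
cos H₀ = −tan(+15.3°) tan(-29.442°) = 0.1544, H₀ = 1.4158 rad.
Bracket: H₀ sin φ sin δ + cos φ cos δ sin H₀ = 1.4158×0.26387×-0.49154 + 0.96456×0.87085×0.98801 = -0.183633 + 0.829916 = 0.646283.
Q̄ = (S₀/π) × [bracket] = (1261/π) × 0.646283 = 259.4 W/m².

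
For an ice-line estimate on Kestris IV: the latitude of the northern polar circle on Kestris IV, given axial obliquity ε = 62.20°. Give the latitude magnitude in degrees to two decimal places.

27.80°

The polar circle is the lowest latitude that experiences at least one full rotation of continuous daylight at the northern-summer solstice; it lies at |φ| = 90° − ε = 90° − 62.20° = 27.80°.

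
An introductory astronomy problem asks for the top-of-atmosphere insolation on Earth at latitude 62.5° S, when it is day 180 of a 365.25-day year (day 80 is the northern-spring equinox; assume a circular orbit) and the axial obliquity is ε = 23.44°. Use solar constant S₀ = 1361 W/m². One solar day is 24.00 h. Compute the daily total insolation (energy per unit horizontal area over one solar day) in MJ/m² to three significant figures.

Solar longitude: λ_s = 360° × (180 − 80)/365.25 = 98.563°.
sin δ = sin 23.44° × sin 98.563° = 0.39335, so δ = +23.163°.
cos H₀ = −tan(-62.5°) tan(+23.163°) = 0.8219, H₀ = 0.6061 rad.
Bracket: H₀ sin φ sin δ + cos φ cos δ sin H₀ = 0.6061×-0.88701×0.39335 + 0.46175×0.91939×0.56966 = -0.211472 + 0.241837 = 0.030365.
Q̄ = (S₀/π) × [bracket] = (1361/π) × 0.030365 = 13.155 W/m².
Daily total = Q̄ × 24.00 h × 3600 s/h = 13.155 × 24.00 × 3600 / 10⁶ = 1.137 MJ/m².

1.14 MJ/m²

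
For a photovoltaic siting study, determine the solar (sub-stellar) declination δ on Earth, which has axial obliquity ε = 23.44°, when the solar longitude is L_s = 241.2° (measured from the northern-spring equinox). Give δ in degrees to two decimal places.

δ = -20.40°

sin δ = sin ε · sin L_s = sin 23.44° × sin 241.2° = -0.348585.
δ = arcsin(-0.348585) = -20.40°.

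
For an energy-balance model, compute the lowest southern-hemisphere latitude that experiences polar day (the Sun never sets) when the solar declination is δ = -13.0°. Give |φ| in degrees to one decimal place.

Polar day requires cos H₀ = −tan φ tan δ ≤ −1, i.e. tan φ tan δ ≥ 1.
The boundary is |tan φ| · |tan δ| = 1, so |φ| = 90° − |δ| = 90° − 13.0° = 77.0° in the southern hemisphere.

|φ| = 77.0°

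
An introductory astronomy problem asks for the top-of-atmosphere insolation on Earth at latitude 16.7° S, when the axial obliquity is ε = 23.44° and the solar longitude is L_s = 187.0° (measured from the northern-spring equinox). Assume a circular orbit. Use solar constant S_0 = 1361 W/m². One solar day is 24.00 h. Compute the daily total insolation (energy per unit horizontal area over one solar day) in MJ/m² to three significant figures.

36.6 MJ/m²

Solar declination: sin δ = sin ε · sin L_s = sin 23.44° × sin 187.0° = -0.04848, so δ = -2.779°.
cos h₀ = −tan(-16.7°) tan(-2.779°) = -0.0146, h₀ = 1.5854 rad.
Bracket: h₀ sin ϕ sin δ + cos ϕ cos δ sin h₀ = 1.5854×-0.28736×-0.04848 + 0.95782×0.99882×0.99989 = 0.022087 + 0.956585 = 0.978672.
Q̄ = (S_0/π) × [bracket] = (1361/π) × 0.978672 = 423.98 W/m².
Daily total = Q̄ × 24.00 h × 3600 s/h = 423.98 × 24.00 × 3600 / 10⁶ = 36.63 MJ/m².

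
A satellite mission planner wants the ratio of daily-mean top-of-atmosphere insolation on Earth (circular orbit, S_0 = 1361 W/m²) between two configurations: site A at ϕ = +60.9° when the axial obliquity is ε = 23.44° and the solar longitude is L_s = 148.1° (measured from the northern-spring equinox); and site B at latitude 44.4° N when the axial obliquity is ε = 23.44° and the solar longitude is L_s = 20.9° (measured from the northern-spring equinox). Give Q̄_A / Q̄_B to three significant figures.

Q̄_A / Q̄_B ≈ 0.919

— Configuration A (ϕ=+60.9°):
Solar declination: sin δ = sin ε · sin L_s = sin 23.44° × sin 148.1° = 0.21021, so δ = +12.134°.
cos h₀ = −tan(+60.9°) tan(+12.134°) = -0.3863, h₀ = 1.9674 rad.
Bracket: h₀ sin ϕ sin δ + cos ϕ cos δ sin h₀ = 1.9674×0.87377×0.21021 + 0.48634×0.97766×0.92237 = 0.361363 + 0.438564 = 0.799927.
Q̄ = (S_0/π) × [bracket] = (1361/π) × 0.799927 = 346.54 W/m².
— Configuration B (ϕ=+44.4°):
Solar declination: sin δ = sin ε · sin L_s = sin 23.44° × sin 20.9° = 0.14191, so δ = +8.158°.
cos h₀ = −tan(+44.4°) tan(+8.158°) = -0.1404, h₀ = 1.7116 rad.
Bracket: h₀ sin ϕ sin δ + cos ϕ cos δ sin h₀ = 1.7116×0.69966×0.14191 + 0.71447×0.98988×0.99010 = 0.169943 + 0.700238 = 0.870181.
Q̄ = (S_0/π) × [bracket] = (1361/π) × 0.870181 = 376.98 W/m².
Ratio Q̄_A / Q̄_B = 346.54 / 376.98 = 0.9193.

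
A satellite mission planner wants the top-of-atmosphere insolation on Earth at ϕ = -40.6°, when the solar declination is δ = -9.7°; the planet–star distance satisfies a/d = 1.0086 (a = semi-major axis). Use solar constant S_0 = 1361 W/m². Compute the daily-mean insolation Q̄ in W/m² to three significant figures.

Q̄ ≈ 409 W/m²

cos h₀ = −tan(-40.6°) tan(-9.700°) = -0.1465, h₀ = 1.7178 rad.
Bracket: h₀ sin ϕ sin δ + cos ϕ cos δ sin h₀ = 1.7178×-0.65077×-0.16849 + 0.75927×0.98570×0.98921 = 0.188354 + 0.740337 = 0.928691.
Inverse-square distance factor (a/d)² = 1.0086² = 1.017274.
Q̄ = (S_0/π) × 1.017274 × [bracket] = (1361/π) × 1.017274 × 0.928691 = 409.3 W/m².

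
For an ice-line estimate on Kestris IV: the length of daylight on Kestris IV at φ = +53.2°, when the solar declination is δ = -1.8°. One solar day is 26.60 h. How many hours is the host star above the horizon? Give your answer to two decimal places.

12.94 h

cos H₀ = −tan φ · tan δ = −tan(+53.2°) × tan(-1.800°) = 0.0420, so H₀ = 1.5288 rad = 87.59°.
Daylight = 2H₀/(2π) × 26.60 h = (1.5288/π) × 26.60 = 12.94 h.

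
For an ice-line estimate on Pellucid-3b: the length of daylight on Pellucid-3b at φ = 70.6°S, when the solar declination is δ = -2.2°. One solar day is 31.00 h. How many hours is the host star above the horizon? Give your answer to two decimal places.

cos H₀ = −tan φ · tan δ = −tan(-70.6°) × tan(-2.200°) = -0.1091, so H₀ = 1.6801 rad = 96.26°.
Daylight = 2H₀/(2π) × 31.00 h = (1.6801/π) × 31.00 = 16.58 h.

16.58 h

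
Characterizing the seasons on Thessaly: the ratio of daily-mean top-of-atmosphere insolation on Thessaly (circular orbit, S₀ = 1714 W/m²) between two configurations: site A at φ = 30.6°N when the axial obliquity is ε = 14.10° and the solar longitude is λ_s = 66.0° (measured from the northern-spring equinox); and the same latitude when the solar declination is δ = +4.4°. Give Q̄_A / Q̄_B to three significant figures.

— Configuration A (φ=+30.6°):
Solar declination: sin δ = sin ε · sin λ_s = sin 14.10° × sin 66.0° = 0.22255, so δ = +12.859°.
cos H₀ = −tan(+30.6°) tan(+12.859°) = -0.1350, H₀ = 1.7062 rad.
Bracket: H₀ sin φ sin δ + cos φ cos δ sin H₀ = 1.7062×0.50904×0.22255 + 0.86074×0.97492×0.99085 = 0.193290 + 0.831474 = 1.024764.
Q̄ = (S₀/π) × [bracket] = (1714/π) × 1.024764 = 559.09 W/m².
— Configuration B (φ=+30.6°):
cos H₀ = −tan(+30.6°) tan(+4.400°) = -0.0455, H₀ = 1.6163 rad.
Bracket: H₀ sin φ sin δ + cos φ cos δ sin H₀ = 1.6163×0.50904×0.07672 + 0.86074×0.99705×0.99896 = 0.063122 + 0.857308 = 0.920430.
Q̄ = (S₀/π) × [bracket] = (1714/π) × 0.920430 = 502.17 W/m².
Ratio Q̄_A / Q̄_B = 559.09 / 502.17 = 1.113.

Q̄_A / Q̄_B ≈ 1.11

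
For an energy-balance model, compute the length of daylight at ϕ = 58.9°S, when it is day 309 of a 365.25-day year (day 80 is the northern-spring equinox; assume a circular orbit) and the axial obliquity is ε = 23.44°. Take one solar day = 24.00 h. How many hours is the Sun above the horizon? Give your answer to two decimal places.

15.93 h

Solar longitude: L_s = 360° × (309 − 80)/365.25 = 225.708°.
sin δ = sin 23.44° × sin 225.708° = -0.28474, so δ = -16.543°.
cos h₀ = −tan ϕ · tan δ = −tan(-58.9°) × tan(-16.543°) = -0.4924, so h₀ = 2.0856 rad = 119.50°.
Daylight = 2h₀/(2π) × 24.00 h = (2.0856/π) × 24.00 = 15.93 h.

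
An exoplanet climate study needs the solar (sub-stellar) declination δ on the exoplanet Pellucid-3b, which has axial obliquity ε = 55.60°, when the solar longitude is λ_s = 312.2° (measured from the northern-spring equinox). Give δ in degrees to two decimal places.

sin δ = sin ε · sin λ_s = sin 55.60° × sin 312.2° = -0.611248.
δ = arcsin(-0.611248) = -37.68°.

δ = -37.68°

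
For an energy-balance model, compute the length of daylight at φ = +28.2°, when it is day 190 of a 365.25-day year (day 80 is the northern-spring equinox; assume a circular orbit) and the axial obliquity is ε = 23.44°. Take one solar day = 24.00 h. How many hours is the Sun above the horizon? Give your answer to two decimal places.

Solar longitude: λ_s = 360° × (190 − 80)/365.25 = 108.419°.
sin δ = sin 23.44° × sin 108.419° = 0.37741, so δ = +22.173°.
cos H₀ = −tan φ · tan δ = −tan(+28.2°) × tan(+22.173°) = -0.2185, so H₀ = 1.7911 rad = 102.62°.
Daylight = 2H₀/(2π) × 24.00 h = (1.7911/π) × 24.00 = 13.68 h.

13.68 h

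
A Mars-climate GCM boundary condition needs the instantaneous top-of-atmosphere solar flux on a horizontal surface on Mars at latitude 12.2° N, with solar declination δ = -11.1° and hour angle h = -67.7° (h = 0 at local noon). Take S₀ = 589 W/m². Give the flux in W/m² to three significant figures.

cos θ_z = sin φ sin δ + cos φ cos δ cos h = -0.040685 + 0.363948 = 0.323263.
Flux = S₀ · cos θ_z = 589 × 0.323263 = 190.4 W/m².

190 W/m²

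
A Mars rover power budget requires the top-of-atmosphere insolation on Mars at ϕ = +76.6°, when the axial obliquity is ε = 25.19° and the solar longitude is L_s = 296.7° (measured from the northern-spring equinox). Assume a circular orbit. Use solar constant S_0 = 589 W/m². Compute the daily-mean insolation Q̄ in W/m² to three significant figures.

Solar declination: sin δ = sin ε · sin L_s = sin 25.19° × sin 296.7° = -0.38024, so δ = -22.348°.
cos h₀ = −tan(+76.6°) tan(-22.348°) = 1.7257 ≥ 1 ⇒ polar night, h₀ = 0 and Q̄ = 0.

Q̄ ≈ 0.00 W/m²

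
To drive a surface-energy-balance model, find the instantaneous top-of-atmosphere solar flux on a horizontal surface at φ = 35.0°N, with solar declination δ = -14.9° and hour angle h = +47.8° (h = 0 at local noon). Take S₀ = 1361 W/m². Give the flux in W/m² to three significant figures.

523 W/m²

cos θ_z = sin φ sin δ + cos φ cos δ cos h = -0.147485 + 0.531740 = 0.384255.
Flux = S₀ · cos θ_z = 1361 × 0.384255 = 523.0 W/m².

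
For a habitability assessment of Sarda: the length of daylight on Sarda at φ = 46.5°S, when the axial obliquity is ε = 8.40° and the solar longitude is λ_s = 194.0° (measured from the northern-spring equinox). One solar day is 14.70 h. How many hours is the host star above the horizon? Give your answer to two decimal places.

Solar declination: sin δ = sin ε · sin λ_s = sin 8.40° × sin 194.0° = -0.03534, so δ = -2.025°.
cos H₀ = −tan φ · tan δ = −tan(-46.5°) × tan(-2.025°) = -0.0373, so H₀ = 1.6081 rad = 92.14°.
Daylight = 2H₀/(2π) × 14.70 h = (1.6081/π) × 14.70 = 7.52 h.

7.52 h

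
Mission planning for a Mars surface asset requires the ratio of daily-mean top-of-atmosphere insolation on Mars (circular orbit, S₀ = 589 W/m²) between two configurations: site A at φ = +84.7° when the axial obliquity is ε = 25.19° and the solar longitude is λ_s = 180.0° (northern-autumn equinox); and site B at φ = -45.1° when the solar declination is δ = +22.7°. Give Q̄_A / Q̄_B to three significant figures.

Q̄_A / Q̄_B ≈ 0.330

— Configuration A (φ=+84.7°):
Solar declination: sin δ = sin ε · sin λ_s = sin 25.19° × sin 180.0° = 0.00000, so δ = +0.000°.
cos H₀ = −tan(+84.7°) tan(+0.000°) = -0.0000, H₀ = 1.5708 rad.
Bracket: H₀ sin φ sin δ + cos φ cos δ sin H₀ = 1.5708×0.99572×0.00000 + 0.09237×1.00000×1.00000 = 0.000000 + 0.092370 = 0.092370.
Q̄ = (S₀/π) × [bracket] = (589/π) × 0.092370 = 17.318 W/m².
— Configuration B (φ=-45.1°):
cos H₀ = −tan(-45.1°) tan(+22.700°) = 0.4198, H₀ = 1.1376 rad.
Bracket: H₀ sin φ sin δ + cos φ cos δ sin H₀ = 1.1376×-0.70834×0.38591 + 0.70587×0.92254×0.90763 = -0.310969 + 0.591043 = 0.280074.
Q̄ = (S₀/π) × [bracket] = (589/π) × 0.280074 = 52.510 W/m².
Ratio Q̄_A / Q̄_B = 17.318 / 52.510 = 0.3298.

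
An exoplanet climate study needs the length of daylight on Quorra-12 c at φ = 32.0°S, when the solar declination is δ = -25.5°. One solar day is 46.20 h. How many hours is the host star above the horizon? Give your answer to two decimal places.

cos H₀ = −tan φ · tan δ = −tan(-32.0°) × tan(-25.500°) = -0.2980, so H₀ = 1.8734 rad = 107.34°.
Daylight = 2H₀/(2π) × 46.20 h = (1.8734/π) × 46.20 = 27.55 h.

27.55 h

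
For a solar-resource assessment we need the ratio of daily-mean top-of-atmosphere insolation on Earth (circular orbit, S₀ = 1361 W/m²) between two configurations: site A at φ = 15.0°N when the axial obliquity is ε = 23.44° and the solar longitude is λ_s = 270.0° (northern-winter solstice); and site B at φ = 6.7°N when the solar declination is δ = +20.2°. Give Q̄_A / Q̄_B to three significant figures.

Q̄_A / Q̄_B ≈ 0.733

— Configuration A (φ=+15.0°):
Solar declination: sin δ = sin ε · sin λ_s = sin 23.44° × sin 270.0° = -0.39779, so δ = -23.440°.
cos H₀ = −tan(+15.0°) tan(-23.440°) = 0.1162, H₀ = 1.4544 rad.
Bracket: H₀ sin φ sin δ + cos φ cos δ sin H₀ = 1.4544×0.25882×-0.39779 + 0.96593×0.91748×0.99323 = -0.149739 + 0.880222 = 0.730483.
Q̄ = (S₀/π) × [bracket] = (1361/π) × 0.730483 = 316.46 W/m².
— Configuration B (φ=+6.7°):
cos H₀ = −tan(+6.7°) tan(+20.200°) = -0.0432, H₀ = 1.6140 rad.
Bracket: H₀ sin φ sin δ + cos φ cos δ sin H₀ = 1.6140×0.11667×0.34530 + 0.99317×0.93849×0.99907 = 0.065022 + 0.931213 = 0.996235.
Q̄ = (S₀/π) × [bracket] = (1361/π) × 0.996235 = 431.59 W/m².
Ratio Q̄_A / Q̄_B = 316.46 / 431.59 = 0.7332.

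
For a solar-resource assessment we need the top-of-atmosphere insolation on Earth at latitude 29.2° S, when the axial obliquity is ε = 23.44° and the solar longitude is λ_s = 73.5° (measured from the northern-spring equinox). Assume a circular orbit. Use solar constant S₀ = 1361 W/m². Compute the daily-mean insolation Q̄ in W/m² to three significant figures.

Q̄ ≈ 232 W/m²

Solar declination: sin δ = sin ε · sin λ_s = sin 23.44° × sin 73.5° = 0.38141, so δ = +22.421°.
cos H₀ = −tan(-29.2°) tan(+22.421°) = 0.2306, H₀ = 1.3381 rad.
Bracket: H₀ sin φ sin δ + cos φ cos δ sin H₀ = 1.3381×-0.48786×0.38141 + 0.87292×0.92441×0.97305 = -0.248987 + 0.785189 = 0.536202.
Q̄ = (S₀/π) × [bracket] = (1361/π) × 0.536202 = 232.3 W/m².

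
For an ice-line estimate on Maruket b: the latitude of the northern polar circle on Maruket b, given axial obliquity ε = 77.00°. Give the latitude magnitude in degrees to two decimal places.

13.00°

The polar circle is the lowest latitude that experiences at least one full rotation of continuous daylight at the northern-summer solstice; it lies at |ϕ| = 90° − ε = 90° − 77.00° = 13.00°.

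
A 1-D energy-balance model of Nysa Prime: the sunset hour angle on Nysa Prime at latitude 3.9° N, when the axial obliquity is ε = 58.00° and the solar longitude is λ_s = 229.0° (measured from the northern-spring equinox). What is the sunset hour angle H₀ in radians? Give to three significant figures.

Solar declination: sin δ = sin ε · sin λ_s = sin 58.00° × sin 229.0° = -0.64003, so δ = -39.794°.
cos H₀ = −tan φ · tan δ = −tan(+3.9°) × tan(-39.794°) = 0.0568, so H₀ = 1.5140 rad = 86.74°.

H₀ = 1.51 rad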